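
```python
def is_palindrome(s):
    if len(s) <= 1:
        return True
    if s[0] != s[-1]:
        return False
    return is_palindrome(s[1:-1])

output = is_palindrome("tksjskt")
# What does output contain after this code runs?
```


is_palindrome("tksjskt")
"tksjskt": s[0]='t' == s[-1]='t' -> is_palindrome("ksjsk")
"ksjsk": s[0]='k' == s[-1]='k' -> is_palindrome("sjs")
"sjs": s[0]='s' == s[-1]='s' -> is_palindrome("j")
"j": len <= 1 -> True
= True


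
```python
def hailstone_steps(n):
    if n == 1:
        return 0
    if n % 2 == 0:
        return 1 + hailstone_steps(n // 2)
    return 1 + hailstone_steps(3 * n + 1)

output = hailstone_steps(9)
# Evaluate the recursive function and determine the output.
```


hailstone_steps(9)
9 is odd -> 3*9+1 = 28 -> hailstone_steps(28)
28 is even -> hailstone_steps(14)
14 is even -> hailstone_steps(7)
7 is odd -> 3*7+1 = 22 -> hailstone_steps(22)
22 is even -> hailstone_steps(11)
11 is odd -> 3*11+1 = 34 -> hailstone_steps(34)
34 is even -> hailstone_steps(17)
17 is odd -> 3*17+1 = 52 -> hailstone_steps(52)
52 is even -> hailstone_steps(26)
26 is even -> hailstone_steps(13)
13 is odd -> 3*13+1 = 40 -> hailstone_steps(40)
40 is even -> hailstone_steps(20)
20 is even -> hailstone_steps(10)
10 is even -> hailstone_steps(5)
5 is odd -> 3*5+1 = 16 -> hailstone_steps(16)
16 is even -> hailstone_steps(8)
8 is even -> hailstone_steps(4)
4 is even -> hailstone_steps(2)
2 is even -> hailstone_steps(1)
Reached 1 after 19 steps
= 19


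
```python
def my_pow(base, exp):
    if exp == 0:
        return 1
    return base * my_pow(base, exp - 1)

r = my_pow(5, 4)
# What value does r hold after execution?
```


my_pow(5, 4)
= 5 * my_pow(5, 3)
= 5 * 5 * my_pow(5, 2)
= 5 * 5 * 5 * my_pow(5, 1)
= 5 * 5 * 5 * 5 * my_pow(5, 0)
= 5 * 5 * 5 * 5 * 1
= 625


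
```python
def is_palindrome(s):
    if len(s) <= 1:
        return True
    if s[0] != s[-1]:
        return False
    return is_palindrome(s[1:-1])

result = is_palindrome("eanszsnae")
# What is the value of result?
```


is_palindrome("eanszsnae")
"eanszsnae": s[0]='e' == s[-1]='e' -> is_palindrome("anszsna")
"anszsna": s[0]='a' == s[-1]='a' -> is_palindrome("nszsn")
"nszsn": s[0]='n' == s[-1]='n' -> is_palindrome("szs")
"szs": s[0]='s' == s[-1]='s' -> is_palindrome("z")
"z": len <= 1 -> True
= True


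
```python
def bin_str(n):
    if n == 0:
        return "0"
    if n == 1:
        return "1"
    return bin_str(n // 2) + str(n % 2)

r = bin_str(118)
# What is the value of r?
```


bin_str(118)
= bin_str(59) + "0"
= bin_str(29) + "1" + "0"
= bin_str(14) + "1" + "1" + "0"
= bin_str(7) + "0" + "1" + "1" + "0"
= bin_str(3) + "1" + "0" + "1" + "1" + "0"
= bin_str(1) + "1" + "1" + "0" + "1" + "1" + "0"
= "1" + "1" + "1" + "0" + "1" + "1" + "0"
= "1110110"


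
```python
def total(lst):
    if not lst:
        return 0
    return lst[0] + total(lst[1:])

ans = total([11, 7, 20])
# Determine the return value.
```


total([11, 7, 20])
= 11 + total([7, 20])
= 11 + 7 + total([20])
= 11 + 7 + 20 + total([])
= 11 + 7 + 20 + 0
= 38


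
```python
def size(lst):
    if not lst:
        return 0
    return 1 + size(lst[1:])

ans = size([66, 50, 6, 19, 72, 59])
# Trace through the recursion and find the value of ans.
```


size([66, 50, 6, 19, 72, 59])
= 1 + size([50, 6, 19, 72, 59])
= 1 + 1 + size([6, 19, 72, 59])
= 1 + 1 + 1 + size([19, 72, 59])
= 1 + 1 + 1 + 1 + size([72, 59])
= 1 + 1 + 1 + 1 + 1 + size([59])
= 1 + 1 + 1 + 1 + 1 + 1 + size([])
= 1 + 1 + 1 + 1 + 1 + 1 + 0
= 6


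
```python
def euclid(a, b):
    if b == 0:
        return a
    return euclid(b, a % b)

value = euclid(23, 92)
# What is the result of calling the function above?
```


euclid(23, 92)
= euclid(92, 23 % 92) = euclid(92, 23)
= euclid(23, 92 % 23) = euclid(23, 0)
b == 0, return a = 23


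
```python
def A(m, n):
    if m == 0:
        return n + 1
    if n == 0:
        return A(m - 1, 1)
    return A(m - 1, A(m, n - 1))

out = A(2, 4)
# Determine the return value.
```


A(2, 4)
= A(1, A(2, 3))
First compute A(2, 3) = 9
= A(1, 9)
= 11


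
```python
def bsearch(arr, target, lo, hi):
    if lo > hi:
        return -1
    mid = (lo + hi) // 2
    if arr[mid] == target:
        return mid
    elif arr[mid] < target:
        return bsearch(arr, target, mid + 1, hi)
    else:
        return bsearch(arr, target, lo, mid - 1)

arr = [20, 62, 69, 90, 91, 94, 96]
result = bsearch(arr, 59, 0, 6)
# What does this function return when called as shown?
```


bsearch(arr, 59, 0, 6)
lo=0, hi=6, mid=3, arr[mid]=90
90 > 59, search left half
lo=0, hi=2, mid=1, arr[mid]=62
62 > 59, search left half
lo=0, hi=0, mid=0, arr[mid]=20
20 < 59, search right half
lo > hi, target not found, return -1
= -1


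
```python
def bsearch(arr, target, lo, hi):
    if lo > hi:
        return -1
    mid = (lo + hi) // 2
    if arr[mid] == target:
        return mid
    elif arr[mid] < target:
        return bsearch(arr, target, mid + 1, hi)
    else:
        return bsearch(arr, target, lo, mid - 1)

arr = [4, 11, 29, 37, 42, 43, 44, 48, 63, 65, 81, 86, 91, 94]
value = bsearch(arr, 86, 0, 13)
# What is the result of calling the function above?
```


bsearch(arr, 86, 0, 13)
lo=0, hi=13, mid=6, arr[mid]=44
44 < 86, search right half
lo=7, hi=13, mid=10, arr[mid]=81
81 < 86, search right half
lo=11, hi=13, mid=12, arr[mid]=91
91 > 86, search left half
lo=11, hi=11, mid=11, arr[mid]=86
arr[11] == 86, found at index 11
= 11


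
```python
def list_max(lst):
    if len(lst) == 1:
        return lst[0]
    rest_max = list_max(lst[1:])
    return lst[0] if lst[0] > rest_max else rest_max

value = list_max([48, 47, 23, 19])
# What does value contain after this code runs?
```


list_max([48, 47, 23, 19])
= compare 48 with list_max([47, 23, 19])
= compare 47 with list_max([23, 19])
= compare 23 with list_max([19])
Base: list_max([19]) = 19
compare 23 with 19: max = 23
compare 47 with 23: max = 47
compare 48 with 47: max = 48
= 48


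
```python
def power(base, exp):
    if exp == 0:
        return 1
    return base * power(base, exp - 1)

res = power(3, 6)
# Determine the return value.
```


power(3, 6)
= 3 * power(3, 5)
= 3 * 3 * power(3, 4)
= 3 * 3 * 3 * power(3, 3)
= 3 * 3 * 3 * 3 * power(3, 2)
= 3 * 3 * 3 * 3 * 3 * power(3, 1)
= 3 * 3 * 3 * 3 * 3 * 3 * power(3, 0)
= 3 * 3 * 3 * 3 * 3 * 3 * 1
= 729


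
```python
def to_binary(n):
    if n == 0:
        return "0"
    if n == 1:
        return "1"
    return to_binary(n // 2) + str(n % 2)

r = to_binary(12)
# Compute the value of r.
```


to_binary(12)
= to_binary(6) + "0"
= to_binary(3) + "0" + "0"
= to_binary(1) + "1" + "0" + "0"
= "1" + "1" + "0" + "0"
= "1100"


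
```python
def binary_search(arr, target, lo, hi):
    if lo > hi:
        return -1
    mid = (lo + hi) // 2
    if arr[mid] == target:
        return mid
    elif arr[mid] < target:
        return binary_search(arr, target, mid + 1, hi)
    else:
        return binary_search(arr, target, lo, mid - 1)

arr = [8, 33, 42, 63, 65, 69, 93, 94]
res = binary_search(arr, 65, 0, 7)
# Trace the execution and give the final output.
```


binary_search(arr, 65, 0, 7)
lo=0, hi=7, mid=3, arr[mid]=63
63 < 65, search right half
lo=4, hi=7, mid=5, arr[mid]=69
69 > 65, search left half
lo=4, hi=4, mid=4, arr[mid]=65
arr[4] == 65, found at index 4
= 4


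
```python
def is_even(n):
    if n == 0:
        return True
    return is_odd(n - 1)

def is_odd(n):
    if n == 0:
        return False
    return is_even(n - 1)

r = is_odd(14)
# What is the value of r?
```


is_odd(14)
= is_even(13)
= is_odd(12)
= is_even(11)
= is_odd(10)
= is_even(9)
= is_odd(8)
= is_even(7)
= is_odd(6)
= is_even(5)
= is_odd(4)
= is_even(3)
= is_odd(2)
= is_even(1)
= is_odd(0)
n == 0: return False
= False


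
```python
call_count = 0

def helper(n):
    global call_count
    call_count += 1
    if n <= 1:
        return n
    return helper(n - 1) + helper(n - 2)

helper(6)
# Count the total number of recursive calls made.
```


helper(6) calls helper(5) and helper(4); each non-base call branches into two more.
Let C(k) = total number of calls made by helper(k), including the call to helper(k) itself.
Base cases: C(0) = 1, C(1) = 1
Recurrence: C(k) = 1 + C(k-1) + C(k-2)
  C(2) = 1 + C(1) + C(0) = 1 + 1 + 1 = 3
  C(3) = 1 + C(2) + C(1) = 1 + 3 + 1 = 5
  C(4) = 1 + C(3) + C(2) = 1 + 5 + 3 = 9
  C(5) = 1 + C(4) + C(3) = 1 + 9 + 5 = 15
  C(6) = 1 + C(5) + C(4) = 1 + 15 + 9 = 25
Total calls = C(6) = 25


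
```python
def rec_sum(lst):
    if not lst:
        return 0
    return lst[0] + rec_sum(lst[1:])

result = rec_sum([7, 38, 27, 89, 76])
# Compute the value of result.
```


rec_sum([7, 38, 27, 89, 76])
= 7 + rec_sum([38, 27, 89, 76])
= 7 + 38 + rec_sum([27, 89, 76])
= 7 + 38 + 27 + rec_sum([89, 76])
= 7 + 38 + 27 + 89 + rec_sum([76])
= 7 + 38 + 27 + 89 + 76 + rec_sum([])
= 7 + 38 + 27 + 89 + 76 + 0
= 237


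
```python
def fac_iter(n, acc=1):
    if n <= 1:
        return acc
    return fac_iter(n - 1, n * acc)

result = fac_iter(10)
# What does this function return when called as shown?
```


fac_iter(10, 1)
= fac_iter(9, 10 * 1) = fac_iter(9, 10)
= fac_iter(8, 9 * 10) = fac_iter(8, 90)
= fac_iter(7, 8 * 90) = fac_iter(7, 720)
= fac_iter(6, 7 * 720) = fac_iter(6, 5040)
= fac_iter(5, 6 * 5040) = fac_iter(5, 30240)
= fac_iter(4, 5 * 30240) = fac_iter(4, 151200)
= fac_iter(3, 4 * 151200) = fac_iter(3, 604800)
= fac_iter(2, 3 * 604800) = fac_iter(2, 1814400)
= fac_iter(1, 2 * 1814400) = fac_iter(1, 3628800)
n <= 1, return acc = 3628800


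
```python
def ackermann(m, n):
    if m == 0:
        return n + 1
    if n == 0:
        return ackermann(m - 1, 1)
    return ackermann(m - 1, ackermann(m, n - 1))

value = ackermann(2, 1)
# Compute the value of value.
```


ackermann(2, 1)
= ackermann(1, ackermann(2, 0))
First compute ackermann(2, 0) = 3
= ackermann(1, 3)
= 5


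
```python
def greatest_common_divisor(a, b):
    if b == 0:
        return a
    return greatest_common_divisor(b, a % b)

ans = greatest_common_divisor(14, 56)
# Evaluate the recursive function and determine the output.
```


greatest_common_divisor(14, 56)
= greatest_common_divisor(56, 14 % 56) = greatest_common_divisor(56, 14)
= greatest_common_divisor(14, 56 % 14) = greatest_common_divisor(14, 0)
b == 0, return a = 14


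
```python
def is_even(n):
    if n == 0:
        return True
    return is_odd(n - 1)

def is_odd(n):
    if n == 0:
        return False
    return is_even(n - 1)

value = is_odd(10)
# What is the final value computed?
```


is_odd(10)
= is_even(9)
= is_odd(8)
= is_even(7)
= is_odd(6)
= is_even(5)
= is_odd(4)
= is_even(3)
= is_odd(2)
= is_even(1)
= is_odd(0)
n == 0: return False
= False


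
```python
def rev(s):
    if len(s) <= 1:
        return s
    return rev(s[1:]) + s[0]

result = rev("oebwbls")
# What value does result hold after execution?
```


rev("oebwbls")
= rev("ebwbls") + "o"
= rev("bwbls") + "e" + "o"
= rev("wbls") + "b" + "e" + "o"
= rev("bls") + "w" + "b" + "e" + "o"
= rev("ls") + "b" + "w" + "b" + "e" + "o"
= rev("s") + "l" + "b" + "w" + "b" + "e" + "o"
= "s" + "l" + "b" + "w" + "b" + "e" + "o"
= "slbwbeo"


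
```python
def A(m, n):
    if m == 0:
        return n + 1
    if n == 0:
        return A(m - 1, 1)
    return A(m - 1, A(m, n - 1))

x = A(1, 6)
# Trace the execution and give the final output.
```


A(1, 6)
= A(0, A(1, 5))
First compute A(1, 5) = 7
= A(0, 7)
= 8


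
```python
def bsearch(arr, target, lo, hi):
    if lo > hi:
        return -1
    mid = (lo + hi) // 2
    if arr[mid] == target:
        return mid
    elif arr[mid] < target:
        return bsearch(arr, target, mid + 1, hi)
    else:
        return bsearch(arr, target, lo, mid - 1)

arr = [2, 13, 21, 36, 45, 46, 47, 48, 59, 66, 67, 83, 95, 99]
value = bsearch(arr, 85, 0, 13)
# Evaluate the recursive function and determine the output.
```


bsearch(arr, 85, 0, 13)
lo=0, hi=13, mid=6, arr[mid]=47
47 < 85, search right half
lo=7, hi=13, mid=10, arr[mid]=67
67 < 85, search right half
lo=11, hi=13, mid=12, arr[mid]=95
95 > 85, search left half
lo=11, hi=11, mid=11, arr[mid]=83
83 < 85, search right half
lo > hi, target not found, return -1
= -1


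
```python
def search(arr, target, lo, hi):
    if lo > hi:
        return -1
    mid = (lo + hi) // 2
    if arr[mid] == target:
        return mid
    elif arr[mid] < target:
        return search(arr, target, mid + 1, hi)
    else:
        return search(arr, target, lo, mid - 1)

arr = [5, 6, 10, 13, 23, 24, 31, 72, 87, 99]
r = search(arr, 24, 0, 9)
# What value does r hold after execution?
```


search(arr, 24, 0, 9)
lo=0, hi=9, mid=4, arr[mid]=23
23 < 24, search right half
lo=5, hi=9, mid=7, arr[mid]=72
72 > 24, search left half
lo=5, hi=6, mid=5, arr[mid]=24
arr[5] == 24, found at index 5
= 5


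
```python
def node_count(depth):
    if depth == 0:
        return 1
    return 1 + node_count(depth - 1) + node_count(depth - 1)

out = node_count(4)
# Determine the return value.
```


node_count(4)
= 1 + node_count(3) + node_count(3)
= 1 + 2 * node_count(3)
node_count(k) = 2^(k+1) - 1
node_count(0) = 1
node_count(1) = 3
node_count(2) = 7
node_count(3) = 15
node_count(4) = 31
node_count(4) = 2^5 - 1 = 31


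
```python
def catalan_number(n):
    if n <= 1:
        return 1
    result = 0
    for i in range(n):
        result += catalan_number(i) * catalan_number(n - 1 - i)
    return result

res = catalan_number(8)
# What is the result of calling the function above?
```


catalan_number(8)
= sum of catalan_number(i) * catalan_number(8-1-i) for i in 0..7
First compute sub-values bottom-up:
  catalan_number(0) = 1, catalan_number(1) = 1
  catalan_number(2) = 1*1 + 1*1 = 2
  catalan_number(3) = 1*2 + 1*1 + 2*1 = 5
  catalan_number(4) = 1*5 + 1*2 + 2*1 + 5*1 = 14
  catalan_number(5) = 1*14 + 1*5 + 2*2 + 5*1 + 14*1 = 42
  catalan_number(6) = 1*42 + 1*14 + 2*5 + 5*2 + 14*1 + 42*1 = 132
  catalan_number(7) = 1*132 + 1*42 + 2*14 + 5*5 + 14*2 + 42*1 + 132*1 = 429
Now catalan_number(8):
  catalan_number(0)*catalan_number(7) = 1*429 = 429
  catalan_number(1)*catalan_number(6) = 1*132 = 132
  catalan_number(2)*catalan_number(5) = 2*42 = 84
  catalan_number(3)*catalan_number(4) = 5*14 = 70
  catalan_number(4)*catalan_number(3) = 14*5 = 70
  catalan_number(5)*catalan_number(2) = 42*2 = 84
  catalan_number(6)*catalan_number(1) = 132*1 = 132
  catalan_number(7)*catalan_number(0) = 429*1 = 429
= 429 + 132 + 84 + 70 + 70 + 84 + 132 + 429
= 1430


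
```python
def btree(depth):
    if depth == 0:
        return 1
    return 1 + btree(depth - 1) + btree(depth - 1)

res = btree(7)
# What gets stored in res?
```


btree(7)
= 1 + btree(6) + btree(6)
= 1 + 2 * btree(6)
btree(k) = 2^(k+1) - 1
btree(0) = 1
btree(1) = 3
btree(2) = 7
btree(3) = 15
btree(4) = 31
btree(7) = 2^8 - 1 = 255


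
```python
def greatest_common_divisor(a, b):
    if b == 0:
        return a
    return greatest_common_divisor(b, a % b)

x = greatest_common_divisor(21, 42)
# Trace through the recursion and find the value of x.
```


greatest_common_divisor(21, 42)
= greatest_common_divisor(42, 21 % 42) = greatest_common_divisor(42, 21)
= greatest_common_divisor(21, 42 % 21) = greatest_common_divisor(21, 0)
b == 0, return a = 21


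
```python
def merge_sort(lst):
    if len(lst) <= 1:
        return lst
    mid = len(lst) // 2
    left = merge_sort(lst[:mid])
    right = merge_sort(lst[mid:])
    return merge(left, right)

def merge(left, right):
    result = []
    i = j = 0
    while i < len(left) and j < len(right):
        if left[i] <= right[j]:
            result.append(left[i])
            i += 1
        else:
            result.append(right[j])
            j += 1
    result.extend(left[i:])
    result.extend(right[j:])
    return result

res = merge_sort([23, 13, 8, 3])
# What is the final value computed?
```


merge_sort([23, 13, 8, 3])
Split into [23, 13] and [8, 3]
Left sorted: [13, 23]
Right sorted: [3, 8]
Merge [13, 23] and [3, 8]
= [3, 8, 13, 23]


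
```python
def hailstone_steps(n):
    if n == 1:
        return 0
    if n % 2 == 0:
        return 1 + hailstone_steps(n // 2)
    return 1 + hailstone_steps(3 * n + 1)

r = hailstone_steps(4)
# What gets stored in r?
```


hailstone_steps(4)
4 is even -> hailstone_steps(2)
2 is even -> hailstone_steps(1)
Reached 1 after 2 steps
= 2


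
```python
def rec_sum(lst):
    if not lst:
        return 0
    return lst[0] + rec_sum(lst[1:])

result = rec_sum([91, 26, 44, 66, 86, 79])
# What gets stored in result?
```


rec_sum([91, 26, 44, 66, 86, 79])
= 91 + rec_sum([26, 44, 66, 86, 79])
= 91 + 26 + rec_sum([44, 66, 86, 79])
= 91 + 26 + 44 + rec_sum([66, 86, 79])
= 91 + 26 + 44 + 66 + rec_sum([86, 79])
= 91 + 26 + 44 + 66 + 86 + rec_sum([79])
= 91 + 26 + 44 + 66 + 86 + 79 + rec_sum([])
= 91 + 26 + 44 + 66 + 86 + 79 + 0
= 392


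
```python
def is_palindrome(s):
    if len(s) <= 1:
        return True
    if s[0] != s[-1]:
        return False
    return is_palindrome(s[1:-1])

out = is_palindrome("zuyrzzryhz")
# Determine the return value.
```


is_palindrome("zuyrzzryhz")
"zuyrzzryhz": s[0]='z' == s[-1]='z' -> is_palindrome("uyrzzryh")
"uyrzzryh": s[0]='u' != s[-1]='h' -> False
= False


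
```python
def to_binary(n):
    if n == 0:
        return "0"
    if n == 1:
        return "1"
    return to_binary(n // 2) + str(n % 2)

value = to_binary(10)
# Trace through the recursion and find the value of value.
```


to_binary(10)
= to_binary(5) + "0"
= to_binary(2) + "1" + "0"
= to_binary(1) + "0" + "1" + "0"
= "1" + "0" + "1" + "0"
= "1010"


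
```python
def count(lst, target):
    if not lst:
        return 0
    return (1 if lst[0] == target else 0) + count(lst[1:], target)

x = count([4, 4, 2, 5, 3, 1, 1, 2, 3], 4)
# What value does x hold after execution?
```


count([4, 4, 2, 5, 3, 1, 1, 2, 3], 4)
lst[0]=4 == 4: 1 + count([4, 2, 5, 3, 1, 1, 2, 3], 4)
lst[0]=4 == 4: 1 + count([2, 5, 3, 1, 1, 2, 3], 4)
lst[0]=2 != 4: 0 + count([5, 3, 1, 1, 2, 3], 4)
lst[0]=5 != 4: 0 + count([3, 1, 1, 2, 3], 4)
lst[0]=3 != 4: 0 + count([1, 1, 2, 3], 4)
lst[0]=1 != 4: 0 + count([1, 2, 3], 4)
lst[0]=1 != 4: 0 + count([2, 3], 4)
lst[0]=2 != 4: 0 + count([3], 4)
lst[0]=3 != 4: 0 + count([], 4)
= 2


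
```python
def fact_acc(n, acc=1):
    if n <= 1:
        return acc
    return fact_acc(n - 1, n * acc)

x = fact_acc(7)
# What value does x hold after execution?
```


fact_acc(7, 1)
= fact_acc(6, 7 * 1) = fact_acc(6, 7)
= fact_acc(5, 6 * 7) = fact_acc(5, 42)
= fact_acc(4, 5 * 42) = fact_acc(4, 210)
= fact_acc(3, 4 * 210) = fact_acc(3, 840)
= fact_acc(2, 3 * 840) = fact_acc(2, 2520)
= fact_acc(1, 2 * 2520) = fact_acc(1, 5040)
n <= 1, return acc = 5040


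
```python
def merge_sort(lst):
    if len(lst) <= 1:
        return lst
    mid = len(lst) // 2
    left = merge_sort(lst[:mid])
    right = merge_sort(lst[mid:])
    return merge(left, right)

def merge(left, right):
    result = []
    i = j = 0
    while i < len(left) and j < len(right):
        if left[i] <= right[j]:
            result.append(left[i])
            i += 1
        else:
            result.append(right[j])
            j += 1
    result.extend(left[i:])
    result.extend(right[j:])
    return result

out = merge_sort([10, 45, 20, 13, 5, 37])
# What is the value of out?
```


merge_sort([10, 45, 20, 13, 5, 37])
Split into [10, 45, 20] and [13, 5, 37]
Left sorted: [10, 20, 45]
Right sorted: [5, 13, 37]
Merge [10, 20, 45] and [5, 13, 37]
= [5, 10, 13, 20, 37, 45]


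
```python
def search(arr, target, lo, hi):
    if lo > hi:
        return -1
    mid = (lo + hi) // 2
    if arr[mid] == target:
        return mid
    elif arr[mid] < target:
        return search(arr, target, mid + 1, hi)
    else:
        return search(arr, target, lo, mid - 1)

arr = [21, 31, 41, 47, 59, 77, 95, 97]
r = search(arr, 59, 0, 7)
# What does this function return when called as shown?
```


search(arr, 59, 0, 7)
lo=0, hi=7, mid=3, arr[mid]=47
47 < 59, search right half
lo=4, hi=7, mid=5, arr[mid]=77
77 > 59, search left half
lo=4, hi=4, mid=4, arr[mid]=59
arr[4] == 59, found at index 4
= 4


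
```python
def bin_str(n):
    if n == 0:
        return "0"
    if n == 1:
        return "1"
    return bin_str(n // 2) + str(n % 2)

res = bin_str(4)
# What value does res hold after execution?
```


bin_str(4)
= bin_str(2) + "0"
= bin_str(1) + "0" + "0"
= "1" + "0" + "0"
= "100"


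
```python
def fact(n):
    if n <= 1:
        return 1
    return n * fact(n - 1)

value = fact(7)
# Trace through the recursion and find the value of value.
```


fact(7)
= 7 * fact(6)
= 7 * 6 * fact(5)
= 7 * 6 * 5 * fact(4)
= 7 * 6 * 5 * 4 * fact(3)
= 7 * 6 * 5 * 4 * 3 * fact(2)
= 7 * 6 * 5 * 4 * 3 * 2 * fact(1)
= 7 * 6 * 5 * 4 * 3 * 2 * 1
= 5040


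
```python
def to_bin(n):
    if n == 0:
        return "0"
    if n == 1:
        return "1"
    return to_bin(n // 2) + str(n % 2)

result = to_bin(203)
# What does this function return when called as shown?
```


to_bin(203)
= to_bin(101) + "1"
= to_bin(50) + "1" + "1"
= to_bin(25) + "0" + "1" + "1"
= to_bin(12) + "1" + "0" + "1" + "1"
= to_bin(6) + "0" + "1" + "0" + "1" + "1"
= to_bin(3) + "0" + "0" + "1" + "0" + "1" + "1"
= to_bin(1) + "1" + "0" + "0" + "1" + "0" + "1" + "1"
= "1" + "1" + "0" + "0" + "1" + "0" + "1" + "1"
= "11001011"


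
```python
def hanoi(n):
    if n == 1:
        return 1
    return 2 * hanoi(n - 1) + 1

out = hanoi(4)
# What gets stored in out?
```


hanoi(4)
= 2 * hanoi(3) + 1
= 2 * (2 * hanoi(2) + 1) + 1
= 2 * (2 * (2 * hanoi(1) + 1) + 1) + 1
Now compute bottom-up:
hanoi(1) = 1
hanoi(2) = 2 * 1 + 1 = 3
hanoi(3) = 2 * 3 + 1 = 7
hanoi(4) = 2 * 7 + 1 = 15
= 15


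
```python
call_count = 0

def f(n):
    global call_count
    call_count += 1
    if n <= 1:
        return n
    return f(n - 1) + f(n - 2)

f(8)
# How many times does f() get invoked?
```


f(8) calls f(7) and f(6); each non-base call branches into two more.
Let C(k) = total number of calls made by f(k), including the call to f(k) itself.
Base cases: C(0) = 1, C(1) = 1
Recurrence: C(k) = 1 + C(k-1) + C(k-2)
  C(2) = 1 + C(1) + C(0) = 1 + 1 + 1 = 3
  C(3) = 1 + C(2) + C(1) = 1 + 3 + 1 = 5
  C(4) = 1 + C(3) + C(2) = 1 + 5 + 3 = 9
  C(5) = 1 + C(4) + C(3) = 1 + 9 + 5 = 15
  C(6) = 1 + C(5) + C(4) = 1 + 15 + 9 = 25
  C(7) = 1 + C(6) + C(5) = 1 + 25 + 15 = 41
  C(8) = 1 + C(7) + C(6) = 1 + 41 + 25 = 67
Total calls = C(8) = 67


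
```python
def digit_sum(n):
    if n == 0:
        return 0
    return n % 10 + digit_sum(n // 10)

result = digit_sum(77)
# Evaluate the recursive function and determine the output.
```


digit_sum(77)
= 7 + digit_sum(7)
= 7 + 7 + digit_sum(0)
= 7 + 7 + 0
= 14


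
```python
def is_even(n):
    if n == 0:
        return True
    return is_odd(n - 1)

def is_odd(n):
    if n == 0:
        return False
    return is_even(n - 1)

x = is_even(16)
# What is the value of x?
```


is_even(16)
= is_odd(15)
= is_even(14)
= is_odd(13)
= is_even(12)
= is_odd(11)
= is_even(10)
= is_odd(9)
= is_even(8)
= is_odd(7)
= is_even(6)
= is_odd(5)
= is_even(4)
= is_odd(3)
= is_even(2)
= is_odd(1)
= is_even(0)
n == 0: return True
= True


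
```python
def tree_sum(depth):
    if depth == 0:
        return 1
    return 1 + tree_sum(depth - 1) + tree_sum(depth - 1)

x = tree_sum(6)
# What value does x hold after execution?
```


tree_sum(6)
= 1 + tree_sum(5) + tree_sum(5)
= 1 + 2 * tree_sum(5)
tree_sum(k) = 2^(k+1) - 1
tree_sum(0) = 1
tree_sum(1) = 3
tree_sum(2) = 7
tree_sum(3) = 15
tree_sum(4) = 31
tree_sum(6) = 2^7 - 1 = 127


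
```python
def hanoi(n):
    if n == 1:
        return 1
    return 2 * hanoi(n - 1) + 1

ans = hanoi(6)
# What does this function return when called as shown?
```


hanoi(6)
= 2 * hanoi(5) + 1
= 2 * (2 * hanoi(4) + 1) + 1
= 2 * (2 * (2 * hanoi(3) + 1) + 1) + 1
= 2 * (2 * (2 * (2 * hanoi(2) + 1) + 1) + 1) + 1
= 2 * (2 * (2 * (2 * (2 * hanoi(1) + 1) + 1) + 1) + 1) + 1
Now compute bottom-up:
hanoi(1) = 1
hanoi(2) = 2 * 1 + 1 = 3
hanoi(3) = 2 * 3 + 1 = 7
hanoi(4) = 2 * 7 + 1 = 15
hanoi(5) = 2 * 15 + 1 = 31
hanoi(6) = 2 * 31 + 1 = 63
= 63


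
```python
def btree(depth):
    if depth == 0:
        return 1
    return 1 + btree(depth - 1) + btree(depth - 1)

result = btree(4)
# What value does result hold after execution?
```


btree(4)
= 1 + btree(3) + btree(3)
= 1 + 2 * btree(3)
btree(k) = 2^(k+1) - 1
btree(0) = 1
btree(1) = 3
btree(2) = 7
btree(3) = 15
btree(4) = 31
btree(4) = 2^5 - 1 = 31


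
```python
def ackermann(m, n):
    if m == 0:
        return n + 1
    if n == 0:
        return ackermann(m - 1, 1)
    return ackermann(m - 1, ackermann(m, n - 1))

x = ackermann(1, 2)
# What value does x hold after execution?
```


ackermann(1, 2)
= ackermann(0, ackermann(1, 1))
First compute ackermann(1, 1) = 3
= ackermann(0, 3)
= 4


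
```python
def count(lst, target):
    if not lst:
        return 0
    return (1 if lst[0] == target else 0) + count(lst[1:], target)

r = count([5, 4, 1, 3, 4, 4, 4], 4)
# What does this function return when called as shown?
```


count([5, 4, 1, 3, 4, 4, 4], 4)
lst[0]=5 != 4: 0 + count([4, 1, 3, 4, 4, 4], 4)
lst[0]=4 == 4: 1 + count([1, 3, 4, 4, 4], 4)
lst[0]=1 != 4: 0 + count([3, 4, 4, 4], 4)
lst[0]=3 != 4: 0 + count([4, 4, 4], 4)
lst[0]=4 == 4: 1 + count([4, 4], 4)
lst[0]=4 == 4: 1 + count([4], 4)
lst[0]=4 == 4: 1 + count([], 4)
= 4


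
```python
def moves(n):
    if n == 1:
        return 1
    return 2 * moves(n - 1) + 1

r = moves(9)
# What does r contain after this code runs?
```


moves(9)
= 2 * moves(8) + 1
= 2 * (2 * moves(7) + 1) + 1
= 2 * (2 * (2 * moves(6) + 1) + 1) + 1
= 2 * (2 * (2 * (2 * moves(5) + 1) + 1) + 1) + 1
= 2 * (2 * (2 * (2 * (2 * moves(4) + 1) + 1) + 1) + 1) + 1
= 2 * (2 * (2 * (2 * (2 * (2 * moves(3) + 1) + 1) + 1) + 1) + 1) + 1
= 2 * (2 * (2 * (2 * (2 * (2 * (2 * moves(2) + 1) + 1) + 1) + 1) + 1) + 1) + 1
= 2 * (2 * (2 * (2 * (2 * (2 * (2 * (2 * moves(1) + 1) + 1) + 1) + 1) + 1) + 1) + 1) + 1
Now compute bottom-up:
moves(1) = 1
moves(2) = 2 * 1 + 1 = 3
moves(3) = 2 * 3 + 1 = 7
moves(4) = 2 * 7 + 1 = 15
moves(5) = 2 * 15 + 1 = 31
moves(6) = 2 * 31 + 1 = 63
moves(7) = 2 * 63 + 1 = 127
moves(8) = 2 * 127 + 1 = 255
moves(9) = 2 * 255 + 1 = 511
= 511


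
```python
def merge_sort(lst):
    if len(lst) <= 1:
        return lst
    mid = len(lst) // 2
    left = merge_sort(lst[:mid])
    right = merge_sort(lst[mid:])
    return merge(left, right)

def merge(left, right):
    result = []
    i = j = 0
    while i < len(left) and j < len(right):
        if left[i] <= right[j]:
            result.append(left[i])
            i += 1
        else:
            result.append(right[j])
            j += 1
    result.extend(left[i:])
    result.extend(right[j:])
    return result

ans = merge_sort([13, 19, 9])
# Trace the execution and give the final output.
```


merge_sort([13, 19, 9])
Split into [13] and [19, 9]
Left sorted: [13]
Right sorted: [9, 19]
Merge [13] and [9, 19]
= [9, 13, 19]


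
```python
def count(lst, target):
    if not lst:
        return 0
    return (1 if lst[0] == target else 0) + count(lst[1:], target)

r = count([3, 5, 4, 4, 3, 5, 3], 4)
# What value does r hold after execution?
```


count([3, 5, 4, 4, 3, 5, 3], 4)
lst[0]=3 != 4: 0 + count([5, 4, 4, 3, 5, 3], 4)
lst[0]=5 != 4: 0 + count([4, 4, 3, 5, 3], 4)
lst[0]=4 == 4: 1 + count([4, 3, 5, 3], 4)
lst[0]=4 == 4: 1 + count([3, 5, 3], 4)
lst[0]=3 != 4: 0 + count([5, 3], 4)
lst[0]=5 != 4: 0 + count([3], 4)
lst[0]=3 != 4: 0 + count([], 4)
= 2


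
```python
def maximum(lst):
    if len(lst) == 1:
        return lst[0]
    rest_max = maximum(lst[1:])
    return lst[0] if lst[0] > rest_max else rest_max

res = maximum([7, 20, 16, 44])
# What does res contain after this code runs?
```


maximum([7, 20, 16, 44])
= compare 7 with maximum([20, 16, 44])
= compare 20 with maximum([16, 44])
= compare 16 with maximum([44])
Base: maximum([44]) = 44
compare 16 with 44: max = 44
compare 20 with 44: max = 44
compare 7 with 44: max = 44
= 44


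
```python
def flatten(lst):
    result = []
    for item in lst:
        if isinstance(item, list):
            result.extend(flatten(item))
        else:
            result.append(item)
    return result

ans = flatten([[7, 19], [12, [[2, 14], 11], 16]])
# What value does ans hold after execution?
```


flatten([[7, 19], [12, [[2, 14], 11], 16]])
Processing each element:
  [7, 19] is a list -> flatten recursively -> [7, 19]
  [12, [[2, 14], 11], 16] is a list -> flatten recursively -> [12, 2, 14, 11, 16]
= [7, 19, 12, 2, 14, 11, 16]


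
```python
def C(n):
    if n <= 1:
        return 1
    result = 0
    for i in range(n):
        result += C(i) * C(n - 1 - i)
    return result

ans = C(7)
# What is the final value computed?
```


C(7)
= sum of C(i) * C(7-1-i) for i in 0..6
First compute sub-values bottom-up:
  C(0) = 1, C(1) = 1
  C(2) = 1*1 + 1*1 = 2
  C(3) = 1*2 + 1*1 + 2*1 = 5
  C(4) = 1*5 + 1*2 + 2*1 + 5*1 = 14
  C(5) = 1*14 + 1*5 + 2*2 + 5*1 + 14*1 = 42
  C(6) = 1*42 + 1*14 + 2*5 + 5*2 + 14*1 + 42*1 = 132
Now C(7):
  C(0)*C(6) = 1*132 = 132
  C(1)*C(5) = 1*42 = 42
  C(2)*C(4) = 2*14 = 28
  C(3)*C(3) = 5*5 = 25
  C(4)*C(2) = 14*2 = 28
  C(5)*C(1) = 42*1 = 42
  C(6)*C(0) = 132*1 = 132
= 132 + 42 + 28 + 25 + 28 + 42 + 132
= 429


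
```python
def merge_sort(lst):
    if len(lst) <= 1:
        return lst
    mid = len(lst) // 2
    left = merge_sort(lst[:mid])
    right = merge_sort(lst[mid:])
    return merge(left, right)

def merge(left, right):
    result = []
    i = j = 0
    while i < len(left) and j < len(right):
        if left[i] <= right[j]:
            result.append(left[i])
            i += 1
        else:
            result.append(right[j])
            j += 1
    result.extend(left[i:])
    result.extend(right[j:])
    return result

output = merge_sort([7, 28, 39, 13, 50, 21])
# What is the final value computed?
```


merge_sort([7, 28, 39, 13, 50, 21])
Split into [7, 28, 39] and [13, 50, 21]
Left sorted: [7, 28, 39]
Right sorted: [13, 21, 50]
Merge [7, 28, 39] and [13, 21, 50]
= [7, 13, 21, 28, 39, 50]


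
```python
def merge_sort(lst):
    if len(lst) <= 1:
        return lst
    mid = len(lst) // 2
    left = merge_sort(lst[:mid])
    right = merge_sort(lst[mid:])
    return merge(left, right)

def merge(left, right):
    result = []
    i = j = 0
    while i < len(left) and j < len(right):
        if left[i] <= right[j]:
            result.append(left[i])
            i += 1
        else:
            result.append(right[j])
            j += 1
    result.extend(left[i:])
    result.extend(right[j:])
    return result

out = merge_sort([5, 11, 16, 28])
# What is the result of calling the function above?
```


merge_sort([5, 11, 16, 28])
Split into [5, 11] and [16, 28]
Left sorted: [5, 11]
Right sorted: [16, 28]
Merge [5, 11] and [16, 28]
= [5, 11, 16, 28]


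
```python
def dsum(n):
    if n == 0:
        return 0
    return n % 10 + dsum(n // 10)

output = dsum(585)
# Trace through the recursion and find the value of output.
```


dsum(585)
= 5 + dsum(58)
= 5 + 8 + dsum(5)
= 5 + 8 + 5 + dsum(0)
= 5 + 8 + 5 + 0
= 18


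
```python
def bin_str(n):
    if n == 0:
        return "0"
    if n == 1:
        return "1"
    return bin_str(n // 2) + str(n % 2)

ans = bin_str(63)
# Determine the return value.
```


bin_str(63)
= bin_str(31) + "1"
= bin_str(15) + "1" + "1"
= bin_str(7) + "1" + "1" + "1"
= bin_str(3) + "1" + "1" + "1" + "1"
= bin_str(1) + "1" + "1" + "1" + "1" + "1"
= "1" + "1" + "1" + "1" + "1" + "1"
= "111111"


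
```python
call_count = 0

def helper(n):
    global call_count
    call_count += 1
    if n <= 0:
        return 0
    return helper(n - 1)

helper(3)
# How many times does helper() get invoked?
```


helper(3) calls helper(2) calls ... calls helper(0)
Total calls: 3 + 1 (for base case) = 4


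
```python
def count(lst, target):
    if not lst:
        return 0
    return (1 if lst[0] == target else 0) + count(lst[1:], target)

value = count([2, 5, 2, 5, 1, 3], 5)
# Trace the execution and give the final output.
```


count([2, 5, 2, 5, 1, 3], 5)
lst[0]=2 != 5: 0 + count([5, 2, 5, 1, 3], 5)
lst[0]=5 == 5: 1 + count([2, 5, 1, 3], 5)
lst[0]=2 != 5: 0 + count([5, 1, 3], 5)
lst[0]=5 == 5: 1 + count([1, 3], 5)
lst[0]=1 != 5: 0 + count([3], 5)
lst[0]=3 != 5: 0 + count([], 5)
= 2


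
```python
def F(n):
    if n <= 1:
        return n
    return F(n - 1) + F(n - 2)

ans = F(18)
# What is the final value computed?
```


F(18)
= F(17) + F(16)
= (F(16) + F(15)) + F(16)
Computing bottom-up: F(0)=0, F(1)=1, F(2)=1, F(3)=2, F(4)=3, F(5)=5, F(6)=8, F(7)=13, F(8)=21, F(9)=34, F(10)=55, F(11)=89, F(12)=144, F(13)=233, F(14)=377, F(15)=610, F(16)=987, F(17)=1597, F(18)=2584
= 2584


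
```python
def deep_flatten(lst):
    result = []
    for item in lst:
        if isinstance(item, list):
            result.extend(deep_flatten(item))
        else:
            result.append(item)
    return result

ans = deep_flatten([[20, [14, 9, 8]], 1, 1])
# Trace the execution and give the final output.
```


deep_flatten([[20, [14, 9, 8]], 1, 1])
Processing each element:
  [20, [14, 9, 8]] is a list -> deep_flatten recursively -> [20, 14, 9, 8]
  1 is not a list -> append 1
  1 is not a list -> append 1
= [20, 14, 9, 8, 1, 1]


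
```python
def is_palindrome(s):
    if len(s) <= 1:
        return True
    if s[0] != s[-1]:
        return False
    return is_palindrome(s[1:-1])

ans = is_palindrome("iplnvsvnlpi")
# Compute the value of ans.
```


is_palindrome("iplnvsvnlpi")
"iplnvsvnlpi": s[0]='i' == s[-1]='i' -> is_palindrome("plnvsvnlp")
"plnvsvnlp": s[0]='p' == s[-1]='p' -> is_palindrome("lnvsvnl")
"lnvsvnl": s[0]='l' == s[-1]='l' -> is_palindrome("nvsvn")
"nvsvn": s[0]='n' == s[-1]='n' -> is_palindrome("vsv")
"vsv": s[0]='v' == s[-1]='v' -> is_palindrome("s")
"s": len <= 1 -> True
= True


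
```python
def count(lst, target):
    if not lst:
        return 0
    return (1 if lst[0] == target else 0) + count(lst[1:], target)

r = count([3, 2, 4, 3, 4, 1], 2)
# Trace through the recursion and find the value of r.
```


count([3, 2, 4, 3, 4, 1], 2)
lst[0]=3 != 2: 0 + count([2, 4, 3, 4, 1], 2)
lst[0]=2 == 2: 1 + count([4, 3, 4, 1], 2)
lst[0]=4 != 2: 0 + count([3, 4, 1], 2)
lst[0]=3 != 2: 0 + count([4, 1], 2)
lst[0]=4 != 2: 0 + count([1], 2)
lst[0]=1 != 2: 0 + count([], 2)
= 1


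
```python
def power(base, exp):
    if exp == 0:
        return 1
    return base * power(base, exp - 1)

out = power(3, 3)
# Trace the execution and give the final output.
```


power(3, 3)
= 3 * power(3, 2)
= 3 * 3 * power(3, 1)
= 3 * 3 * 3 * power(3, 0)
= 3 * 3 * 3 * 1
= 27


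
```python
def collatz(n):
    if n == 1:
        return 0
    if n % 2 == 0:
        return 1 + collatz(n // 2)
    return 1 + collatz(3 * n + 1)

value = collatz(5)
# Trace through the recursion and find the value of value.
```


collatz(5)
5 is odd -> 3*5+1 = 16 -> collatz(16)
16 is even -> collatz(8)
8 is even -> collatz(4)
4 is even -> collatz(2)
2 is even -> collatz(1)
Reached 1 after 5 steps
= 5


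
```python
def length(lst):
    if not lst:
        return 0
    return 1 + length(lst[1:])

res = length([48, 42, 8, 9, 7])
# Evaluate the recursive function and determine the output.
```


length([48, 42, 8, 9, 7])
= 1 + length([42, 8, 9, 7])
= 1 + 1 + length([8, 9, 7])
= 1 + 1 + 1 + length([9, 7])
= 1 + 1 + 1 + 1 + length([7])
= 1 + 1 + 1 + 1 + 1 + length([])
= 1 + 1 + 1 + 1 + 1 + 0
= 5


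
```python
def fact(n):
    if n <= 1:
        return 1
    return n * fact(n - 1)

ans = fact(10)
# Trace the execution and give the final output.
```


fact(10)
= 10 * fact(9)
= 10 * 9 * fact(8)
= 10 * 9 * 8 * fact(7)
= 10 * 9 * 8 * 7 * fact(6)
= 10 * 9 * 8 * 7 * 6 * fact(5)
= 10 * 9 * 8 * 7 * 6 * 5 * fact(4)
= 10 * 9 * 8 * 7 * 6 * 5 * 4 * fact(3)
= 10 * 9 * 8 * 7 * 6 * 5 * 4 * 3 * fact(2)
= 10 * 9 * 8 * 7 * 6 * 5 * 4 * 3 * 2 * fact(1)
= 10 * 9 * 8 * 7 * 6 * 5 * 4 * 3 * 2 * 1
= 3628800


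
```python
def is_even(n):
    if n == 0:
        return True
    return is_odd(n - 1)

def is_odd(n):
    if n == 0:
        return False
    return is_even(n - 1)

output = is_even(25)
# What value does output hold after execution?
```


is_even(25)
= is_odd(24)
= is_even(23)
= is_odd(22)
= is_even(21)
= is_odd(20)
= is_even(19)
= is_odd(18)
= is_even(17)
= is_odd(16)
= is_even(15)
= is_odd(14)
= is_even(13)
= is_odd(12)
= is_even(11)
= is_odd(10)
= is_even(9)
= is_odd(8)
= is_even(7)
= is_odd(6)
= is_even(5)
= is_odd(4)
= is_even(3)
= is_odd(2)
= is_even(1)
= is_odd(0)
n == 0: return False
= False


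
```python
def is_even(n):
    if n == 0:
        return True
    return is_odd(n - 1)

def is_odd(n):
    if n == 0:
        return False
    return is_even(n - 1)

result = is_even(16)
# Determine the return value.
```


is_even(16)
= is_odd(15)
= is_even(14)
= is_odd(13)
= is_even(12)
= is_odd(11)
= is_even(10)
= is_odd(9)
= is_even(8)
= is_odd(7)
= is_even(6)
= is_odd(5)
= is_even(4)
= is_odd(3)
= is_even(2)
= is_odd(1)
= is_even(0)
n == 0: return True
= True


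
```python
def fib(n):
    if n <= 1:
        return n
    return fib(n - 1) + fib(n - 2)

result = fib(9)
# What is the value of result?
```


fib(9)
= fib(8) + fib(7)
= (fib(7) + fib(6)) + fib(7)
Computing bottom-up: fib(0)=0, fib(1)=1, fib(2)=1, fib(3)=2, fib(4)=3, fib(5)=5, fib(6)=8, fib(7)=13, fib(8)=21, fib(9)=34
= 34


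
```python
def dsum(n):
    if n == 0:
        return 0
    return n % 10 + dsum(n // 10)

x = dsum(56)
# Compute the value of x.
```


dsum(56)
= 6 + dsum(5)
= 6 + 5 + dsum(0)
= 6 + 5 + 0
= 11


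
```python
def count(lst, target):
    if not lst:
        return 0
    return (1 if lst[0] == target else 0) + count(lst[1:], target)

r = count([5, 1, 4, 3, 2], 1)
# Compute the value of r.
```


count([5, 1, 4, 3, 2], 1)
lst[0]=5 != 1: 0 + count([1, 4, 3, 2], 1)
lst[0]=1 == 1: 1 + count([4, 3, 2], 1)
lst[0]=4 != 1: 0 + count([3, 2], 1)
lst[0]=3 != 1: 0 + count([2], 1)
lst[0]=2 != 1: 0 + count([], 1)
= 1


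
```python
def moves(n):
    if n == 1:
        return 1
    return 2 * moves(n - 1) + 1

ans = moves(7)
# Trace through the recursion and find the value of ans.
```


moves(7)
= 2 * moves(6) + 1
= 2 * (2 * moves(5) + 1) + 1
= 2 * (2 * (2 * moves(4) + 1) + 1) + 1
= 2 * (2 * (2 * (2 * moves(3) + 1) + 1) + 1) + 1
= 2 * (2 * (2 * (2 * (2 * moves(2) + 1) + 1) + 1) + 1) + 1
= 2 * (2 * (2 * (2 * (2 * (2 * moves(1) + 1) + 1) + 1) + 1) + 1) + 1
Now compute bottom-up:
moves(1) = 1
moves(2) = 2 * 1 + 1 = 3
moves(3) = 2 * 3 + 1 = 7
moves(4) = 2 * 7 + 1 = 15
moves(5) = 2 * 15 + 1 = 31
moves(6) = 2 * 31 + 1 = 63
moves(7) = 2 * 63 + 1 = 127
= 127


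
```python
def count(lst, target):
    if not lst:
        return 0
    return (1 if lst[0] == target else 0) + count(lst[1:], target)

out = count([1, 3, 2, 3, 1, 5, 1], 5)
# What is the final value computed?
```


count([1, 3, 2, 3, 1, 5, 1], 5)
lst[0]=1 != 5: 0 + count([3, 2, 3, 1, 5, 1], 5)
lst[0]=3 != 5: 0 + count([2, 3, 1, 5, 1], 5)
lst[0]=2 != 5: 0 + count([3, 1, 5, 1], 5)
lst[0]=3 != 5: 0 + count([1, 5, 1], 5)
lst[0]=1 != 5: 0 + count([5, 1], 5)
lst[0]=5 == 5: 1 + count([1], 5)
lst[0]=1 != 5: 0 + count([], 5)
= 1


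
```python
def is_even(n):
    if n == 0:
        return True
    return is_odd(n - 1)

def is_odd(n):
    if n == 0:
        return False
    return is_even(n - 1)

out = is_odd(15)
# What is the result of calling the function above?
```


is_odd(15)
= is_even(14)
= is_odd(13)
= is_even(12)
= is_odd(11)
= is_even(10)
= is_odd(9)
= is_even(8)
= is_odd(7)
= is_even(6)
= is_odd(5)
= is_even(4)
= is_odd(3)
= is_even(2)
= is_odd(1)
= is_even(0)
n == 0: return True
= True


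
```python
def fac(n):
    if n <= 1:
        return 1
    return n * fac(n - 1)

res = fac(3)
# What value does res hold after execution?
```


fac(3)
= 3 * fac(2)
= 3 * 2 * fac(1)
= 3 * 2 * 1
= 6


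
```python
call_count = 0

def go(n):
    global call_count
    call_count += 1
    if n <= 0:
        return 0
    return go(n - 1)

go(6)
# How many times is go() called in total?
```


go(6) calls go(5) calls ... calls go(0)
Total calls: 6 + 1 (for base case) = 7


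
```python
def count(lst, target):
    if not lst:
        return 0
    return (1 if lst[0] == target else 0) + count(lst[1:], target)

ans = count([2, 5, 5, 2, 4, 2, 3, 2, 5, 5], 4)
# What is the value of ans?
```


count([2, 5, 5, 2, 4, 2, 3, 2, 5, 5], 4)
lst[0]=2 != 4: 0 + count([5, 5, 2, 4, 2, 3, 2, 5, 5], 4)
lst[0]=5 != 4: 0 + count([5, 2, 4, 2, 3, 2, 5, 5], 4)
lst[0]=5 != 4: 0 + count([2, 4, 2, 3, 2, 5, 5], 4)
lst[0]=2 != 4: 0 + count([4, 2, 3, 2, 5, 5], 4)
lst[0]=4 == 4: 1 + count([2, 3, 2, 5, 5], 4)
lst[0]=2 != 4: 0 + count([3, 2, 5, 5], 4)
lst[0]=3 != 4: 0 + count([2, 5, 5], 4)
lst[0]=2 != 4: 0 + count([5, 5], 4)
lst[0]=5 != 4: 0 + count([5], 4)
lst[0]=5 != 4: 0 + count([], 4)
= 1
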